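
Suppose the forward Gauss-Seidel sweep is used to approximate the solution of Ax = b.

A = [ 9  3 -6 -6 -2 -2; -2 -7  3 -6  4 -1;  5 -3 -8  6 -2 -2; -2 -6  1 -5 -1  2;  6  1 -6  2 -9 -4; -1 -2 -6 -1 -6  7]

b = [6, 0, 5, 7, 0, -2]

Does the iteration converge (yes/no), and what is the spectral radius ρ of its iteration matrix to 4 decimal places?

A = D + L + U where D = diag(9, -7, -8, -5, -9, 7).
Gauss-Seidel: T = -(D+L)⁻¹U, row 0 first, T[0,5] = -(-2)/(9) = +0.2222; later rows by forward substitution.
  T[0,:] = [+0.0000  -0.3333  +0.6667  +0.6667  +0.2222  +0.2222]
  T[1,:] = [+0.0000  +0.0952  +0.2381  -1.0476  +0.5079  -0.2063]
  T[2,:] = [+0.0000  -0.2440  +0.3274  +1.5595  -0.3016  -0.0337]
  T[3,:] = [+0.0000  -0.0298  -0.4869  +1.3024  -0.9587  +0.5520]
  T[4,:] = [+0.0000  -0.0556  +0.1444  -0.4222  +0.1926  -0.1741]
  T[5,:] = [+0.0000  -0.2815  +0.4981  +0.9568  -0.0535  -0.1265]
|λ(T)| sorted: 1.5101, 0.3882, 0.3882, 0.1177, 0.0508, 0.0000.
spectral radius ρ = 1.5101; 1.5101 > 1, so it fails to converge.

no, ρ = 1.5101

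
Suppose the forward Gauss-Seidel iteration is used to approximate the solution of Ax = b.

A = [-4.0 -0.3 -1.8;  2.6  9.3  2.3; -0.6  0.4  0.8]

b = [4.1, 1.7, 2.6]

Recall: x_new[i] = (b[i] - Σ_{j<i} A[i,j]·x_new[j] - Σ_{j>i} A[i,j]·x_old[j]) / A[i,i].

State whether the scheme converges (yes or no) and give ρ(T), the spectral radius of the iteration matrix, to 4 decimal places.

yes, ρ = 0.3019

Diagonal D = diag(-4, 9.3, 0.8); L, U strict lower/upper.
T_GS = -(D+L)⁻¹U: row 0 first, T[0,2] = -(-1.8)/(-4) = -0.4500; later rows by forward substitution.
  T[0,:] = [+0.0000, -0.0750, -0.4500]
  T[1,:] = [+0.0000, +0.0210, -0.1215]
  T[2,:] = [+0.0000, -0.0667, -0.2767]
moduli |λ_i(T)| = 0.3019, 0.0461, 0.0000.
spectral radius ρ = 0.3019; 0.3019 < 1, so it converges for any x₀.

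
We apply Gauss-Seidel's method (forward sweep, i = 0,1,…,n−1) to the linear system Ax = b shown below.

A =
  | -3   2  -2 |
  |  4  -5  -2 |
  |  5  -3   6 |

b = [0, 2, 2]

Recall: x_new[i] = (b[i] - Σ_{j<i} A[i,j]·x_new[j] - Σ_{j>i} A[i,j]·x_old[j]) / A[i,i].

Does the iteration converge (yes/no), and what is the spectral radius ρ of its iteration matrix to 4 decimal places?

Split A = D + L + U, D = diag(-3, -5, 6).
T_GS = -(D+L)⁻¹U: row 0 first, T[0,1] = -(2)/(-3) = +0.6667; later rows by forward substitution.
  T[0,:] = [+0.0000  +0.6667  -0.6667]
  T[1,:] = [+0.0000  +0.5333  -0.9333]
  T[2,:] = [+0.0000  -0.2889  +0.0889]
moduli |λ_i(T)| = 0.8759, 0.2537, 0.0000.
ρ(T) = max|λ| = 0.8759; 0.8759 < 1 ⇒ converges.

yes, ρ = 0.8759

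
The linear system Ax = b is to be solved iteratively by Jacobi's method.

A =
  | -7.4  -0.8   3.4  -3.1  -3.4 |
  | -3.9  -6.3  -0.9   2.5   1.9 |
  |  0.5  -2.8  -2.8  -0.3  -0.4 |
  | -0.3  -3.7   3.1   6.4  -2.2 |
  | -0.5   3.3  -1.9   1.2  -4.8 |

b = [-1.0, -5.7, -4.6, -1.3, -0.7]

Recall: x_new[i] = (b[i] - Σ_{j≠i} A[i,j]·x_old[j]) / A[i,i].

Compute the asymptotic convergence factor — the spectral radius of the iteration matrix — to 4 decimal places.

1.4303

Diagonal D = diag(-7.4, -6.3, -2.8, 6.4, -4.8); L, U strict lower/upper.
T_J = -D⁻¹(L+U): T[2,1] = -(-2.8)/(-2.8) = -1.0000; T[2,2] = 0.
  T[0,:] = [+0.0000 -0.1081 +0.4595 -0.4189 -0.4595]
  T[1,:] = [-0.6190 +0.0000 -0.1429 +0.3968 +0.3016]
  T[2,:] = [+0.1786 -1.0000 +0.0000 -0.1071 -0.1429]
  T[3,:] = [+0.0469 +0.5781 -0.4844 +0.0000 +0.3438]
  T[4,:] = [-0.1042 +0.6875 -0.3958 +0.2500 +0.0000]
eigenvalue magnitudes: 1.4303, 0.7492, 0.7492, 0.2858, 0.2240.
ρ(T) = max|λ| = 1.4303; 1.4303 > 1 ⇒ diverges.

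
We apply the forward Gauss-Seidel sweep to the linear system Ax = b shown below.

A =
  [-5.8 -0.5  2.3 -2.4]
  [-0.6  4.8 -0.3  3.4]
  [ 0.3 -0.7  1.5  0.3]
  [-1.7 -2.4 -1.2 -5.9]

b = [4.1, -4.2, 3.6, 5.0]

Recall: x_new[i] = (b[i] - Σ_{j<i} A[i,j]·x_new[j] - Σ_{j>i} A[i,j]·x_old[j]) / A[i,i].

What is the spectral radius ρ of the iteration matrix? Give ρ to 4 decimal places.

0.6068

Let D = diag(-5.8, 4.8, 1.5, -5.9); L, U the strict triangles.
T_GS = -(D+L)⁻¹U: row 0 first, T[0,1] = -(-0.5)/(-5.8) = -0.0862; later rows by forward substitution.
  T[0,:] = [+0.0000 -0.0862 +0.3966 -0.4138]
  T[1,:] = [+0.0000 -0.0108 +0.1121 -0.7601]
  T[2,:] = [+0.0000 +0.0122 -0.0270 -0.4719]
  T[3,:] = [+0.0000 +0.0267 -0.1544 +0.5244]
|eigenvalues of T|: 0.6068, 0.1243, 0.0041, 0.0000.
ρ = 0.6068; 0.6068 < 1: convergent.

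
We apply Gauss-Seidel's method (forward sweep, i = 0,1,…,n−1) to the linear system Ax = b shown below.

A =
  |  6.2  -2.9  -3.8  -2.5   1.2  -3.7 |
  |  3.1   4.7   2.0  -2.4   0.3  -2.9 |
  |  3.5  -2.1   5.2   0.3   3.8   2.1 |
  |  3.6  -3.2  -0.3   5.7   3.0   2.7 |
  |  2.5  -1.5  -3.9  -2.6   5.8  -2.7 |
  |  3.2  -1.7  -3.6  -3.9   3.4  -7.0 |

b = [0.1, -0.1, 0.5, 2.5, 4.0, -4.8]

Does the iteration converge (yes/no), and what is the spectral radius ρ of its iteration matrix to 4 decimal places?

Diagonal D = diag(6.2, 4.7, 5.2, 5.7, 5.8, -7); L, U strict lower/upper.
T_GS = -(D+L)⁻¹U: row 0 first, T[0,3] = -(-2.5)/(6.2) = +0.4032; later rows by forward substitution.
  T[0,:] = [+0.0000, +0.4677, +0.6129, +0.4032, -0.1935, +0.5968]
  T[1,:] = [+0.0000, -0.3085, -0.8298, +0.2447, +0.0638, +0.2234]
  T[2,:] = [+0.0000, -0.4394, -0.7476, -0.2303, -0.5747, -0.7153]
  T[3,:] = [+0.0000, -0.4917, -0.8923, -0.1294, -0.3985, -0.7628]
  T[4,:] = [+0.0000, -0.7973, -1.3815, -0.3234, -0.4651, -0.5569]
  T[5,:] = [+0.0000, +0.4014, +0.6923, +0.1584, +0.1877, +0.7409]
|eigenvalues of T|: 1.6295, 0.4012, 0.1877, 0.1877, 0.0559, 0.0000.
ρ = 1.6295; 1.6295 > 1 ⇒ diverges.

no, ρ = 1.6295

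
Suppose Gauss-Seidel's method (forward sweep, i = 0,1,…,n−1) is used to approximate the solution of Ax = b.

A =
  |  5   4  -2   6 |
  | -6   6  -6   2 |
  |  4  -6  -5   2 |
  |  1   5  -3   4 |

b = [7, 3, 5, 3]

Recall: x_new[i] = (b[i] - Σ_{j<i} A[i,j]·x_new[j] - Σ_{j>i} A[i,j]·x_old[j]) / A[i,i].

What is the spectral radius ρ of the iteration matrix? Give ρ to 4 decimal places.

1.3201

A = D + L + U where D = diag(5, 6, -5, 4).
T_GS = -(D+L)⁻¹U: row 0 first, T[0,3] = -(6)/(5) = -1.2000; later rows by forward substitution.
  T[0,:] = [+0.0000 -0.8000 +0.4000 -1.2000]
  T[1,:] = [+0.0000 -0.8000 +1.4000 -1.5333]
  T[2,:] = [+0.0000 +0.3200 -1.3600 +1.2800]
  T[3,:] = [+0.0000 +1.4400 -2.8700 +3.1767]
moduli |λ_i(T)| = 1.3201, 0.2462, 0.2462, 0.0000.
spectral radius ρ = 1.3201; 1.3201 > 1: divergent.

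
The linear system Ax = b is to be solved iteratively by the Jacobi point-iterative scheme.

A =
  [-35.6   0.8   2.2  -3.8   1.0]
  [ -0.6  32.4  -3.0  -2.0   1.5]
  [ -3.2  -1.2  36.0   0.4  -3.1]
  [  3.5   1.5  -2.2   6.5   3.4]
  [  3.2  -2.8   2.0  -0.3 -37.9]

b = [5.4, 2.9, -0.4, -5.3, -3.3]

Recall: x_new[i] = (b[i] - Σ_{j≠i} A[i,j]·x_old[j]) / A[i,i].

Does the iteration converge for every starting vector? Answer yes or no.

yes

Write A = D+L+U with D = diag(-35.6, 32.4, 36, 6.5, -37.9).
Jacobi: T = -D⁻¹(L+U), T[2,1] = -(-1.2)/(36) = +0.0333; T[2,2] = 0.
  T[0,:] = [+0.0000, +0.0225, +0.0618, -0.1067, +0.0281]
  T[1,:] = [+0.0185, +0.0000, +0.0926, +0.0617, -0.0463]
  T[2,:] = [+0.0889, +0.0333, +0.0000, -0.0111, +0.0861]
  T[3,:] = [-0.5385, -0.2308, +0.3385, +0.0000, -0.5231]
  T[4,:] = [+0.0844, -0.0739, +0.0528, -0.0079, +0.0000]
|eigenvalues of T|: 0.2702, 0.1904, 0.1904, 0.0408, 0.0408.
spectral radius ρ = 0.2702; 0.2702 < 1, so it converges for any x₀.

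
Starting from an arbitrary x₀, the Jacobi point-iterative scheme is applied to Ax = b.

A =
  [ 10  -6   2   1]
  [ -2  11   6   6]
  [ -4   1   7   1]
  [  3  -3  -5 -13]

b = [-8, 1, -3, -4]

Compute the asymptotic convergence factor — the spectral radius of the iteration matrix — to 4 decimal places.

0.8240

A = D + L + U where D = diag(10, 11, 7, -13).
Jacobi T = -D⁻¹(L+U): T[2,0] = -(-4)/(7) = +0.5714; T[2,2] = 0.
  T[0,:] = [+0.0000, +0.6000, -0.2000, -0.1000]
  T[1,:] = [+0.1818, +0.0000, -0.5455, -0.5455]
  T[2,:] = [+0.5714, -0.1429, +0.0000, -0.1429]
  T[3,:] = [+0.2308, -0.2308, -0.3846, +0.0000]
|roots of det(T-λI)|: 0.8240, 0.5326, 0.5326, 0.3420.
ρ = 0.8240; 0.8240 < 1: convergent.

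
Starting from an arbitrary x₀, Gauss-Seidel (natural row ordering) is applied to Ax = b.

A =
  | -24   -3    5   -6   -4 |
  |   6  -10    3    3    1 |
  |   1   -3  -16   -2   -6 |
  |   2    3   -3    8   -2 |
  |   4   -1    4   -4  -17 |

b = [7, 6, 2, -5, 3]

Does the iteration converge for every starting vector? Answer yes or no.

yes

A = D + L + U where D = diag(-24, -10, -16, 8, -17).
GS T = -(D+L)⁻¹U: row 0 first, T[0,2] = -(5)/(-24) = +0.2083; later rows by forward substitution.
  T[0,:] = [+0.0000 -0.1250 +0.2083 -0.2500 -0.1667]
  T[1,:] = [+0.0000 -0.0750 +0.4250 +0.1500 +0.0000]
  T[2,:] = [+0.0000 +0.0063 -0.0667 -0.1688 -0.3854]
  T[3,:] = [+0.0000 +0.0617 -0.2365 -0.0570 +0.1471]
  T[4,:] = [+0.0000 -0.0381 +0.0640 -0.0939 -0.1645]
eigenvalue magnitudes: 0.3170, 0.1460, 0.1460, 0.0408, 0.0000.
ρ = 0.3170; 0.3170 < 1 ⇒ converges.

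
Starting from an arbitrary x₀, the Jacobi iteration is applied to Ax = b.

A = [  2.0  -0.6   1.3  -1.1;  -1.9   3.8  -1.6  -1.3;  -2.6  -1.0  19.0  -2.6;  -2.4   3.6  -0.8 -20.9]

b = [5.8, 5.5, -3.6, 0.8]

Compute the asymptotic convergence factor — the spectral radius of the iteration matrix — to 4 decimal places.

Let D = diag(2, 3.8, 19, -20.9); L, U the strict triangles.
T_J = -D⁻¹(L+U): T[2,0] = -(-2.6)/(19) = +0.1368; T[2,2] = 0.
  T[0,:] = [+0.0000, +0.3000, -0.6500, +0.5500]
  T[1,:] = [+0.5000, +0.0000, +0.4211, +0.3421]
  T[2,:] = [+0.1368, +0.0526, +0.0000, +0.1368]
  T[3,:] = [-0.1148, +0.1722, -0.0383, +0.0000]
|roots of det(T-λI)|: 0.4539, 0.3228, 0.3228, 0.0738.
ρ(T) = max|λ| = 0.4539; 0.4539 < 1: convergent.

0.4539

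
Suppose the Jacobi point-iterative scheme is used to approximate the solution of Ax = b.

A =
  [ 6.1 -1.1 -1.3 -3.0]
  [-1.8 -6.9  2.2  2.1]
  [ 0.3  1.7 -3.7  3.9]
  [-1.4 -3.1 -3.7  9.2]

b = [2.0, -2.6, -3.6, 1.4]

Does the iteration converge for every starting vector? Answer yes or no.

Write A = D+L+U with D = diag(6.1, -6.9, -3.7, 9.2).
Jacobi: T = -D⁻¹(L+U), T[1,2] = -(2.2)/(-6.9) = +0.3188; T[1,1] = 0.
  T[0,:] = [+0.0000 +0.1803 +0.2131 +0.4918]
  T[1,:] = [-0.2609 +0.0000 +0.3188 +0.3043]
  T[2,:] = [+0.0811 +0.4595 +0.0000 +1.0541]
  T[3,:] = [+0.1522 +0.3370 +0.4022 +0.0000]
|eigenvalues of T|: 0.9352, 0.6556, 0.3550, 0.0754.
spectral radius ρ = 0.9352; 0.9352 < 1, so it converges for any x₀.

yes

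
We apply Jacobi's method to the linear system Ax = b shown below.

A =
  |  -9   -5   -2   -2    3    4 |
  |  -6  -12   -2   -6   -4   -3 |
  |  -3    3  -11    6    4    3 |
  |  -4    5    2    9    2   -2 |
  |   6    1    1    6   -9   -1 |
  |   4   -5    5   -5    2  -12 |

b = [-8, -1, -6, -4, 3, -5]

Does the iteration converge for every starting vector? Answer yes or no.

Let D = diag(-9, -12, -11, 9, -9, -12); L, U the strict triangles.
Jacobi T = -D⁻¹(L+U): T[3,2] = -(2)/(9) = -0.2222; T[3,3] = 0.
  T[0,:] = [+0.0000, -0.5556, -0.2222, -0.2222, +0.3333, +0.4444]
  T[1,:] = [-0.5000, +0.0000, -0.1667, -0.5000, -0.3333, -0.2500]
  T[2,:] = [-0.2727, +0.2727, +0.0000, +0.5455, +0.3636, +0.2727]
  T[3,:] = [+0.4444, -0.5556, -0.2222, +0.0000, -0.2222, +0.2222]
  T[4,:] = [+0.6667, +0.1111, +0.1111, +0.6667, +0.0000, -0.1111]
  T[5,:] = [+0.3333, -0.4167, +0.4167, -0.4167, +0.1667, +0.0000]
moduli |λ_i(T)| = 1.1263, 0.8621, 0.6153, 0.6153, 0.1760, 0.1515.
spectral radius ρ = 1.1263; 1.1263 > 1 ⇒ diverges.

no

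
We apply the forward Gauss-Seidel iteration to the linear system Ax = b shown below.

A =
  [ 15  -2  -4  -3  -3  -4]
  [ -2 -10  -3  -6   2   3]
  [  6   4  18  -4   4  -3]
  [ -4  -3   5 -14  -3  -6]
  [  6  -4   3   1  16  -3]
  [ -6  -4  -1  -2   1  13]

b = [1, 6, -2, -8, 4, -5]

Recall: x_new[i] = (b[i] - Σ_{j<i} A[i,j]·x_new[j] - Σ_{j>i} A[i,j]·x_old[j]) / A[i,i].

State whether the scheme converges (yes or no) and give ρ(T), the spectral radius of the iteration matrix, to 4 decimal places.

Write A = D+L+U with D = diag(15, -10, 18, -14, 16, 13).
T_GS = -(D+L)⁻¹U: row 0 first, T[0,5] = -(-4)/(15) = +0.2667; later rows by forward substitution.
  T[0,:] = [+0.0000, +0.1333, +0.2667, +0.2000, +0.2000, +0.2667]
  T[1,:] = [+0.0000, -0.0267, -0.3533, -0.6400, +0.1600, +0.2467]
  T[2,:] = [+0.0000, -0.0385, -0.0104, +0.2978, -0.3244, +0.0230]
  T[3,:] = [+0.0000, -0.0461, -0.0042, +0.1863, -0.4216, -0.5494]
  T[4,:] = [+0.0000, -0.0466, -0.1861, -0.3025, +0.0522, +0.1792]
  T[5,:] = [+0.0000, +0.0469, +0.0272, -0.0298, +0.0477, +0.1024]
moduli |λ_i(T)| = 0.6627, 0.3632, 0.0924, 0.0924, 0.0803, 0.0000.
ρ = 0.6627; 0.6627 < 1, so it converges for any x₀.

yes, ρ = 0.6627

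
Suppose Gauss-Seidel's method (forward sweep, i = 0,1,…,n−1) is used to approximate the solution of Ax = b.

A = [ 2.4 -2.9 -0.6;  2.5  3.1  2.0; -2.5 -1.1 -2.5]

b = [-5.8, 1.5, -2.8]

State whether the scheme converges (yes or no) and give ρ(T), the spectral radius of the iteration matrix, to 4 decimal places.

Let D = diag(2.4, 3.1, -2.5); L, U the strict triangles.
T_GS = -(D+L)⁻¹U: row 0 first, T[0,2] = -(-0.6)/(2.4) = +0.2500; later rows by forward substitution.
  T[0,:] = [+0.0000  +1.2083  +0.2500]
  T[1,:] = [+0.0000  -0.9745  -0.8468]
  T[2,:] = [+0.0000  -0.7796  +0.1226]
|λ(T)| sorted: 1.4062, 0.5544, 0.0000.
ρ(T) = max|λ| = 1.4062; 1.4062 > 1: divergent.

no, ρ = 1.4062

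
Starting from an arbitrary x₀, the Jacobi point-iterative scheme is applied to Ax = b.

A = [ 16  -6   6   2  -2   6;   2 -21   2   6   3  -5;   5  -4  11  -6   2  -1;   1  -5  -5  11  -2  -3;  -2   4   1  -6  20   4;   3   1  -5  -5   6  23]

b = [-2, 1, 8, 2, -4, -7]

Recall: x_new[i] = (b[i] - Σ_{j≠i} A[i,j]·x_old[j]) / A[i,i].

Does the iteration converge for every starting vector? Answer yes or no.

yes

Let D = diag(16, -21, 11, 11, 20, 23); L, U the strict triangles.
Jacobi T = -D⁻¹(L+U): T[5,2] = -(-5)/(23) = +0.2174; T[5,5] = 0.
  T[0,:] = [+0.0000 +0.3750 -0.3750 -0.1250 +0.1250 -0.3750]
  T[1,:] = [+0.0952 +0.0000 +0.0952 +0.2857 +0.1429 -0.2381]
  T[2,:] = [-0.4545 +0.3636 +0.0000 +0.5455 -0.1818 +0.0909]
  T[3,:] = [-0.0909 +0.4545 +0.4545 +0.0000 +0.1818 +0.2727]
  T[4,:] = [+0.1000 -0.2000 -0.0500 +0.3000 +0.0000 -0.2000]
  T[5,:] = [-0.1304 -0.0435 +0.2174 +0.2174 -0.2609 +0.0000]
|roots of det(T-λI)|: 0.8846, 0.7022, 0.5115, 0.4497, 0.0945, 0.0945.
ρ(T) = max|λ| = 0.8846; 0.8846 < 1, so it converges for any x₀.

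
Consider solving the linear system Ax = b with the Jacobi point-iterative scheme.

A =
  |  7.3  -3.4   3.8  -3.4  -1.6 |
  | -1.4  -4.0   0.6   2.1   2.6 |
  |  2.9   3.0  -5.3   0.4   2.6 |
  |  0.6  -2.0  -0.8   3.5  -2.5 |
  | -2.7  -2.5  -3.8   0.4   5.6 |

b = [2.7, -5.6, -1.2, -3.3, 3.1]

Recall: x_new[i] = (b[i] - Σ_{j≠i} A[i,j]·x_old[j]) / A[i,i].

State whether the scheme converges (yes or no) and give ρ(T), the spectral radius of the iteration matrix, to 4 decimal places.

no, ρ = 1.2912

A = D + L + U where D = diag(7.3, -4, -5.3, 3.5, 5.6).
Jacobi T = -D⁻¹(L+U): T[3,0] = -(0.6)/(3.5) = -0.1714; T[3,3] = 0.
  T[0,:] = [+0.0000, +0.4658, -0.5205, +0.4658, +0.2192]
  T[1,:] = [-0.3500, +0.0000, +0.1500, +0.5250, +0.6500]
  T[2,:] = [+0.5472, +0.5660, +0.0000, +0.0755, +0.4906]
  T[3,:] = [-0.1714, +0.5714, +0.2286, +0.0000, +0.7143]
  T[4,:] = [+0.4821, +0.4464, +0.6786, -0.0714, +0.0000]
eigenvalue magnitudes: 1.2912, 0.7515, 0.7515, 0.4959, 0.4455.
spectral radius ρ = 1.2912; 1.2912 > 1, so it fails to converge.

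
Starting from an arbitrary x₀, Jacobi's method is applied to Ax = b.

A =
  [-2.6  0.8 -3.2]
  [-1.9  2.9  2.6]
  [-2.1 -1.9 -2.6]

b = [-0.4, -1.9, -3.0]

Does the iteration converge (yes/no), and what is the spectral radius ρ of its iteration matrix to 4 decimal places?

no, ρ = 1.5419

Write A = D+L+U with D = diag(-2.6, 2.9, -2.6).
Jacobi: T = -D⁻¹(L+U), T[2,0] = -(-2.1)/(-2.6) = -0.8077; T[2,2] = 0.
  T[0,:] = [+0.0000 +0.3077 -1.2308]
  T[1,:] = [+0.6552 +0.0000 -0.8966]
  T[2,:] = [-0.8077 -0.7308 +0.0000]
|eigenvalues of T|: 1.5419, 1.0312, 0.5107.
ρ = 1.5419; 1.5419 > 1, so it fails to converge.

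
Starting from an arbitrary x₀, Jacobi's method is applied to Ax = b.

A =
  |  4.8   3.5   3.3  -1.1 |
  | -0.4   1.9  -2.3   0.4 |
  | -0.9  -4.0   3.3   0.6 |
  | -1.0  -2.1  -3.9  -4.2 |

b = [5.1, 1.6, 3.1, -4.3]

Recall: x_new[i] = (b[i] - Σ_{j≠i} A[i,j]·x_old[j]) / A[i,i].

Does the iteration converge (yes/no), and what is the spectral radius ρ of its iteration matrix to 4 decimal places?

A = D + L + U where D = diag(4.8, 1.9, 3.3, -4.2).
Jacobi: T = -D⁻¹(L+U), T[2,0] = -(-0.9)/(3.3) = +0.2727; T[2,2] = 0.
  T[0,:] = [+0.0000, -0.7292, -0.6875, +0.2292]
  T[1,:] = [+0.2105, +0.0000, +1.2105, -0.2105]
  T[2,:] = [+0.2727, +1.2121, +0.0000, -0.1818]
  T[3,:] = [-0.2381, -0.5000, -0.9286, +0.0000]
|λ(T)| sorted: 1.2077, 1.0184, 0.3929, 0.2037.
ρ = 1.2077; 1.2077 > 1 ⇒ diverges.

no, ρ = 1.2077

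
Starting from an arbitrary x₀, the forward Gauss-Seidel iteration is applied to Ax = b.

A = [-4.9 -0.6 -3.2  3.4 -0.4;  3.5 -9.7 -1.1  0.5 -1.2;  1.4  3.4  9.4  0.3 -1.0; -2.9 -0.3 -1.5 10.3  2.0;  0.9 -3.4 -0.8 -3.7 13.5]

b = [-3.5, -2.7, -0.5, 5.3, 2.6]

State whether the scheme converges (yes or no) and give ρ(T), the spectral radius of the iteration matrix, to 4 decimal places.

A = D + L + U where D = diag(-4.9, -9.7, 9.4, 10.3, 13.5).
T_GS = -(D+L)⁻¹U: row 0 first, T[0,4] = -(-0.4)/(-4.9) = -0.0816; later rows by forward substitution.
  T[0,:] = [+0.0000  -0.1224  -0.6531  +0.6939  -0.0816]
  T[1,:] = [+0.0000  -0.0442  -0.3490  +0.3019  -0.1532]
  T[2,:] = [+0.0000  +0.0342  +0.2235  -0.2445  +0.1739]
  T[3,:] = [+0.0000  -0.0308  -0.1615  +0.1686  -0.1963]
  T[4,:] = [+0.0000  -0.0094  -0.0754  +0.0615  -0.0766]
|λ(T)| sorted: 0.2656, 0.0548, 0.0391, 0.0101, 0.0000.
ρ = 0.2656; 0.2656 < 1, so it converges for any x₀.

yes, ρ = 0.2656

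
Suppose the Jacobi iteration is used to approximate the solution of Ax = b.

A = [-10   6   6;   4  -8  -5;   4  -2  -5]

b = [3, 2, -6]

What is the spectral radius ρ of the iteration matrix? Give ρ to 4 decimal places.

1.1776

Let D = diag(-10, -8, -5); L, U the strict triangles.
Jacobi: T = -D⁻¹(L+U), T[2,0] = -(4)/(-5) = +0.8000; T[2,2] = 0.
  T[0,:] = [+0.0000 +0.6000 +0.6000]
  T[1,:] = [+0.5000 +0.0000 -0.6250]
  T[2,:] = [+0.8000 -0.4000 +0.0000]
moduli |λ_i(T)| = 1.1776, 0.5972, 0.5972.
spectral radius ρ = 1.1776; 1.1776 > 1: divergent.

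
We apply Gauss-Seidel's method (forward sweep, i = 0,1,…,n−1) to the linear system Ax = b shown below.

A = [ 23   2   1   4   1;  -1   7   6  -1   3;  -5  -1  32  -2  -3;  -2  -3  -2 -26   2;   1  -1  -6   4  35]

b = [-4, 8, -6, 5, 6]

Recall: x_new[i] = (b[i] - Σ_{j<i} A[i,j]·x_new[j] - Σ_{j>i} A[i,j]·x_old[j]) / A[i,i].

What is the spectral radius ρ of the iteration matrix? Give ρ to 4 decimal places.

Write A = D+L+U with D = diag(23, 7, 32, -26, 35).
GS T = -(D+L)⁻¹U: row 0 first, T[0,4] = -(1)/(23) = -0.0435; later rows by forward substitution.
  T[0,:] = [+0.0000  -0.0870  -0.0435  -0.1739  -0.0435]
  T[1,:] = [+0.0000  -0.0124  -0.8634  +0.1180  -0.4348]
  T[2,:] = [+0.0000  -0.0140  -0.0338  +0.0390  +0.0734]
  T[3,:] = [+0.0000  +0.0092  +0.1056  -0.0032  +0.1248]
  T[4,:] = [+0.0000  -0.0013  -0.0413  +0.0154  -0.0129]
|eigenvalues of T|: 0.1675, 0.0629, 0.0629, 0.0155, 0.0000.
ρ = 0.1675; 0.1675 < 1 ⇒ converges.

0.1675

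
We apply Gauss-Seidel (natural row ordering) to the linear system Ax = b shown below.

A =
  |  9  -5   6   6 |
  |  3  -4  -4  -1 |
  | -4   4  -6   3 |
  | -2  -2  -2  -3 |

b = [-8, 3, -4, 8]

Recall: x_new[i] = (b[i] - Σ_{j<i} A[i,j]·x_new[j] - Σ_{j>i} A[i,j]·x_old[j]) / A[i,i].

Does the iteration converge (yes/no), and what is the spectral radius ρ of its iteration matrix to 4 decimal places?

no, ρ = 1.6277

Write A = D+L+U with D = diag(9, -4, -6, -3).
T_GS = -(D+L)⁻¹U: row 0 first, T[0,1] = -(-5)/(9) = +0.5556; later rows by forward substitution.
  T[0,:] = [+0.0000, +0.5556, -0.6667, -0.6667]
  T[1,:] = [+0.0000, +0.4167, -1.5000, -0.7500]
  T[2,:] = [+0.0000, -0.0926, -0.5556, +0.4444]
  T[3,:] = [+0.0000, -0.5864, +1.8148, +0.6481]
|λ(T)| sorted: 1.6277, 1.0053, 0.1132, 0.0000.
ρ = 1.6277; 1.6277 > 1: divergent.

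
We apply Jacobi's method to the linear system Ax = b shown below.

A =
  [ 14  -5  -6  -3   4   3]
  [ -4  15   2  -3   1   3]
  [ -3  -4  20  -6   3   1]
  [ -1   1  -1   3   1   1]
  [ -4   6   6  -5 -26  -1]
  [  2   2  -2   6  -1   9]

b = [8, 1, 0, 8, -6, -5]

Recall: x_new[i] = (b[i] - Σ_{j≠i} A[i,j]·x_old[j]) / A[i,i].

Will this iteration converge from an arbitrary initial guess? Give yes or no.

yes

Diagonal D = diag(14, 15, 20, 3, -26, 9); L, U strict lower/upper.
Jacobi: T = -D⁻¹(L+U), T[1,4] = -(1)/(15) = -0.0667; T[1,1] = 0.
  T[0,:] = [+0.0000  +0.3571  +0.4286  +0.2143  -0.2857  -0.2143]
  T[1,:] = [+0.2667  +0.0000  -0.1333  +0.2000  -0.0667  -0.2000]
  T[2,:] = [+0.1500  +0.2000  +0.0000  +0.3000  -0.1500  -0.0500]
  T[3,:] = [+0.3333  -0.3333  +0.3333  +0.0000  -0.3333  -0.3333]
  T[4,:] = [-0.1538  +0.2308  +0.2308  -0.1923  +0.0000  -0.0385]
  T[5,:] = [-0.2222  -0.2222  +0.2222  -0.6667  +0.1111  +0.0000]
|roots of det(T-λI)|: 0.8294, 0.5053, 0.5053, 0.1647, 0.0538, 0.0538.
spectral radius ρ = 0.8294; 0.8294 < 1 ⇒ converges.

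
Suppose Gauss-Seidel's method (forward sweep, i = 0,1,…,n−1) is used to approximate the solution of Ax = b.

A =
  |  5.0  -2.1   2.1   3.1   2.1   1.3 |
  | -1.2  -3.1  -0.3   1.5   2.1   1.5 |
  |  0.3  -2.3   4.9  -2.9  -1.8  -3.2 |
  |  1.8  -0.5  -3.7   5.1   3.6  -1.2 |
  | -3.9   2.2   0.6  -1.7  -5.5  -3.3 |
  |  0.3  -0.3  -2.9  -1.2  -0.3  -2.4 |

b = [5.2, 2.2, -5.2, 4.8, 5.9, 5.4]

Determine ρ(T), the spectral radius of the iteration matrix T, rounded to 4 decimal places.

Split A = D + L + U, D = diag(5, -3.1, 4.9, 5.1, -5.5, -2.4).
Gauss-Seidel: T = -(D+L)⁻¹U, row 0 first, T[0,2] = -(2.1)/(5) = -0.4200; later rows by forward substitution.
  T[0,:] = [+0.0000 +0.4200 -0.4200 -0.6200 -0.4200 -0.2600]
  T[1,:] = [+0.0000 -0.1626 +0.0658 +0.7239 +0.8400 +0.5845]
  T[2,:] = [+0.0000 -0.1020 +0.0566 +0.9696 +0.7873 +0.9433]
  T[3,:] = [+0.0000 -0.2382 +0.1958 +0.9932 +0.0959 +1.0688]
  T[4,:] = [+0.0000 -0.3004 +0.2698 +0.5280 +0.6901 -0.4093]
  T[5,:] = [+0.0000 +0.3527 -0.2607 -1.9021 -1.2431 -1.7287]
eigenvalue magnitudes: 1.2489, 0.8880, 0.8880, 0.0706, 0.0183, 0.0000.
ρ = 1.2489; 1.2489 > 1, so it fails to converge.

1.2489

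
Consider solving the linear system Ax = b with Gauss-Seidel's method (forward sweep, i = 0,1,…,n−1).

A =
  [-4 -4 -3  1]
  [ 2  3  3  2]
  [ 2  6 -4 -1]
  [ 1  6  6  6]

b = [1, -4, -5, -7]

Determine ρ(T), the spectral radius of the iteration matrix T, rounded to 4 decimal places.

Diagonal D = diag(-4, 3, -4, 6); L, U strict lower/upper.
Gauss-Seidel: T = -(D+L)⁻¹U, row 0 first, T[0,3] = -(1)/(-4) = +0.2500; later rows by forward substitution.
  T[0,:] = [+0.0000  -1.0000  -0.7500  +0.2500]
  T[1,:] = [+0.0000  +0.6667  -0.5000  -0.8333]
  T[2,:] = [+0.0000  +0.5000  -1.1250  -1.3750]
  T[3,:] = [+0.0000  -1.0000  +1.7500  +2.1667]
|λ(T)| sorted: 1.6755, 0.1577, 0.1577, 0.0000.
ρ = 1.6755; 1.6755 > 1: divergent.

1.6755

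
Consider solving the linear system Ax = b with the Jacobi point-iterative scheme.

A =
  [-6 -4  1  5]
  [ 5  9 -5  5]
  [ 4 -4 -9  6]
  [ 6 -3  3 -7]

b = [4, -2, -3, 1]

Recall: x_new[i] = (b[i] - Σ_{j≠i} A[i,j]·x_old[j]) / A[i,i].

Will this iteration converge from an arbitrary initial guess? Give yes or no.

Let D = diag(-6, 9, -9, -7); L, U the strict triangles.
T_J = -D⁻¹(L+U): T[3,2] = -(3)/(-7) = +0.4286; T[3,3] = 0.
  T[0,:] = [+0.0000  -0.6667  +0.1667  +0.8333]
  T[1,:] = [-0.5556  +0.0000  +0.5556  -0.5556]
  T[2,:] = [+0.4444  -0.4444  +0.0000  +0.6667]
  T[3,:] = [+0.8571  -0.4286  +0.4286  +0.0000]
|eigenvalues of T|: 1.3627, 0.8202, 0.5831, 0.0406.
ρ = 1.3627; 1.3627 > 1: divergent.

no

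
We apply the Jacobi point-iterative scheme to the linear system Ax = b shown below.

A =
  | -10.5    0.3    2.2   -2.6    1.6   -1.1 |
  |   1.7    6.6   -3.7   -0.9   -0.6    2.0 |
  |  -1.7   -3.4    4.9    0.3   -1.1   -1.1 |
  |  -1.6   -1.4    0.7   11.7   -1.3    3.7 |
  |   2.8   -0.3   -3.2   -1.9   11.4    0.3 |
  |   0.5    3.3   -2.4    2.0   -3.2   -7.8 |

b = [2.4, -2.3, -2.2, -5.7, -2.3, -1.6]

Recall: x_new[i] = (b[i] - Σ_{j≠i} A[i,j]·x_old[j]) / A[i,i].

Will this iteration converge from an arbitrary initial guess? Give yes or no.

Split A = D + L + U, D = diag(-10.5, 6.6, 4.9, 11.7, 11.4, -7.8).
Jacobi: T = -D⁻¹(L+U), T[1,5] = -(2)/(6.6) = -0.3030; T[1,1] = 0.
  T[0,:] = [+0.0000 +0.0286 +0.2095 -0.2476 +0.1524 -0.1048]
  T[1,:] = [-0.2576 +0.0000 +0.5606 +0.1364 +0.0909 -0.3030]
  T[2,:] = [+0.3469 +0.6939 +0.0000 -0.0612 +0.2245 +0.2245]
  T[3,:] = [+0.1368 +0.1197 -0.0598 +0.0000 +0.1111 -0.3162]
  T[4,:] = [-0.2456 +0.0263 +0.2807 +0.1667 +0.0000 -0.0263]
  T[5,:] = [+0.0641 +0.4231 -0.3077 +0.2564 -0.4103 +0.0000]
|roots of det(T-λI)|: 0.7107, 0.5408, 0.4665, 0.4665, 0.1587, 0.1319.
ρ(T) = max|λ| = 0.7107; 0.7107 < 1, so it converges for any x₀.

yes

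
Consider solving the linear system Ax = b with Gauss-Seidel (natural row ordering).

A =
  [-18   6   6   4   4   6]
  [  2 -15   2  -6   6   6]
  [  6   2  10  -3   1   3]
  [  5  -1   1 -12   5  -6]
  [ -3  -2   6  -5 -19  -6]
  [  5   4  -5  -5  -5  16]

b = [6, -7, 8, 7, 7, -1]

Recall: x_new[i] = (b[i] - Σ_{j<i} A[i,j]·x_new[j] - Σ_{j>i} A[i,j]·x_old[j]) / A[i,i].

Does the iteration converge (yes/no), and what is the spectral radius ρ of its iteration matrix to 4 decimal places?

yes, ρ = 0.9020

Let D = diag(-18, -15, 10, -12, -19, 16); L, U the strict triangles.
T_GS = -(D+L)⁻¹U: row 0 first, T[0,3] = -(4)/(-18) = +0.2222; later rows by forward substitution.
  T[0,:] = [+0.0000, +0.3333, +0.3333, +0.2222, +0.2222, +0.3333]
  T[1,:] = [+0.0000, +0.0444, +0.1778, -0.3704, +0.4296, +0.4444]
  T[2,:] = [+0.0000, -0.2089, -0.2356, +0.2407, -0.3193, -0.5889]
  T[3,:] = [+0.0000, +0.1178, +0.1044, +0.1435, +0.4469, -0.4472]
  T[4,:] = [+0.0000, -0.1543, -0.1732, +0.0422, -0.2987, -0.4835]
  T[5,:] = [+0.0000, -0.1920, -0.2437, +0.1564, -0.2303, -0.6901]
eigenvalue magnitudes: 0.9020, 0.2255, 0.2255, 0.1718, 0.0696, 0.0000.
ρ(T) = max|λ| = 0.9020; 0.9020 < 1: convergent.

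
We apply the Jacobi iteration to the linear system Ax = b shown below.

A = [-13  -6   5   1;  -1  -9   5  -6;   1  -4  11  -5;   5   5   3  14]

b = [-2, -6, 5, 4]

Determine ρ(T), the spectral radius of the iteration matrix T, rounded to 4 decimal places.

0.8469

Let D = diag(-13, -9, 11, 14); L, U the strict triangles.
T_J = -D⁻¹(L+U): T[1,2] = -(5)/(-9) = +0.5556; T[1,1] = 0.
  T[0,:] = [+0.0000, -0.4615, +0.3846, +0.0769]
  T[1,:] = [-0.1111, +0.0000, +0.5556, -0.6667]
  T[2,:] = [-0.0909, +0.3636, +0.0000, +0.4545]
  T[3,:] = [-0.3571, -0.3571, -0.2143, +0.0000]
eigenvalue magnitudes: 0.8469, 0.5663, 0.4762, 0.4762.
spectral radius ρ = 0.8469; 0.8469 < 1, so it converges for any x₀.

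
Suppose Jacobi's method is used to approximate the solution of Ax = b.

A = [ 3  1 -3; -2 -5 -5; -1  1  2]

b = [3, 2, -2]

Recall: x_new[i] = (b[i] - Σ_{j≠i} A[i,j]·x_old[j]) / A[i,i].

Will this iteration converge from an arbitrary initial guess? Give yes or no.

no

Write A = D+L+U with D = diag(3, -5, 2).
Jacobi T = -D⁻¹(L+U): T[1,0] = -(-2)/(-5) = -0.4000; T[1,1] = 0.
  T[0,:] = [+0.0000 -0.3333 +1.0000]
  T[1,:] = [-0.4000 +0.0000 -1.0000]
  T[2,:] = [+0.5000 -0.5000 +0.0000]
|roots of det(T-λI)|: 1.1996, 0.8324, 0.3672.
ρ = 1.1996; 1.1996 > 1 ⇒ diverges.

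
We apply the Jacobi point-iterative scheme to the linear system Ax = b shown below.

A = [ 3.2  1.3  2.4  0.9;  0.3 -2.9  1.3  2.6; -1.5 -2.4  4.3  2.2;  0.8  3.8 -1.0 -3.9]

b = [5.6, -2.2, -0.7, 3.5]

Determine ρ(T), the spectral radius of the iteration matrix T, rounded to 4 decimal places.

1.1967

Let D = diag(3.2, -2.9, 4.3, -3.9); L, U the strict triangles.
T_J = -D⁻¹(L+U): T[0,1] = -(1.3)/(3.2) = -0.4062; T[0,0] = 0.
  T[0,:] = [+0.0000 -0.4062 -0.7500 -0.2812]
  T[1,:] = [+0.1034 +0.0000 +0.4483 +0.8966]
  T[2,:] = [+0.3488 +0.5581 +0.0000 -0.5116]
  T[3,:] = [+0.2051 +0.9744 -0.2564 +0.0000]
moduli |λ_i(T)| = 1.1967, 0.8171, 0.4778, 0.4778.
ρ(T) = max|λ| = 1.1967; 1.1967 > 1, so it fails to converge.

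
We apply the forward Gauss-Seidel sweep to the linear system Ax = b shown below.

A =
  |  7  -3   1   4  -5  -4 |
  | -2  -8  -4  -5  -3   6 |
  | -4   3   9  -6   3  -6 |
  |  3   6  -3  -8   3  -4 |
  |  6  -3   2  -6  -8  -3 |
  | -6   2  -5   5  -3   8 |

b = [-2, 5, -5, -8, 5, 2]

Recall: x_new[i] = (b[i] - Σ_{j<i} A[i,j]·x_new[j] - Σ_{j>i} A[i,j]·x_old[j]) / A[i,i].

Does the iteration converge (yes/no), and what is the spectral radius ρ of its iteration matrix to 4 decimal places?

A = D + L + U where D = diag(7, -8, 9, -8, -8, 8).
GS T = -(D+L)⁻¹U: row 0 first, T[0,1] = -(-3)/(7) = +0.4286; later rows by forward substitution.
  T[0,:] = [+0.0000 +0.4286 -0.1429 -0.5714 +0.7143 +0.5714]
  T[1,:] = [+0.0000 -0.1071 -0.4643 -0.4821 -0.5536 +0.6071]
  T[2,:] = [+0.0000 +0.2262 +0.0913 +0.5734 +0.1687 +0.7183]
  T[3,:] = [+0.0000 -0.0045 -0.4360 -0.7909 +0.1644 -0.0997]
  T[4,:] = [+0.0000 +0.4215 +0.4168 +0.4888 +0.6621 +0.0802]
  T[5,:] = [+0.0000 +0.6504 +0.4948 +0.7280 +0.9250 +0.8181]
|roots of det(T-λI)|: 1.4415, 0.5262, 0.3583, 0.2354, 0.2354, 0.0000.
ρ(T) = max|λ| = 1.4415; 1.4415 > 1: divergent.

no, ρ = 1.4415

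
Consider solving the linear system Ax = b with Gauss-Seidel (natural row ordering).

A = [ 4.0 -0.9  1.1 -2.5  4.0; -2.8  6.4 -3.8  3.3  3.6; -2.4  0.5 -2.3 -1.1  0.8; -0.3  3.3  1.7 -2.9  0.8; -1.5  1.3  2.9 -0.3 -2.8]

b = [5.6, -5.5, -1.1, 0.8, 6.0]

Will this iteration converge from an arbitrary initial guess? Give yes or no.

no

A = D + L + U where D = diag(4, 6.4, -2.3, -2.9, -2.8).
T_GS = -(D+L)⁻¹U: row 0 first, T[0,1] = -(-0.9)/(4) = +0.2250; later rows by forward substitution.
  T[0,:] = [+0.0000, +0.2250, -0.2750, +0.6250, -1.0000]
  T[1,:] = [+0.0000, +0.0984, +0.4734, -0.2422, -1.0000]
  T[2,:] = [+0.0000, -0.2134, +0.3899, -1.1831, +1.1739]
  T[3,:] = [+0.0000, -0.0363, +0.7957, -1.0338, -0.0705]
  T[4,:] = [+0.0000, -0.2919, +0.6857, -1.5618, +1.2948]
|λ(T)| sorted: 1.6321, 0.7695, 0.0867, 0.0867, 0.0000.
ρ(T) = max|λ| = 1.6321; 1.6321 > 1 ⇒ diverges.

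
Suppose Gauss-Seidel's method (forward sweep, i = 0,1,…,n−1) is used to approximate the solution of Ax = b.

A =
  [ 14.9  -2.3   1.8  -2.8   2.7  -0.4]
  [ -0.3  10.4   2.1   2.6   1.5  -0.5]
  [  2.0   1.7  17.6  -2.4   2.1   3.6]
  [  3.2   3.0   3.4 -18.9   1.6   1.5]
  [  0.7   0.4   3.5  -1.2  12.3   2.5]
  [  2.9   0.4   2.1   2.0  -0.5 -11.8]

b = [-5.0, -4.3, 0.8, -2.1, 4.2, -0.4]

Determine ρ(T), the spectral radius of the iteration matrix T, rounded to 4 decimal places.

0.1655

Write A = D+L+U with D = diag(14.9, 10.4, 17.6, -18.9, 12.3, -11.8).
Gauss-Seidel: T = -(D+L)⁻¹U, row 0 first, T[0,1] = -(-2.3)/(14.9) = +0.1544; later rows by forward substitution.
  T[0,:] = [+0.0000, +0.1544, -0.1208, +0.1879, -0.1812, +0.0268]
  T[1,:] = [+0.0000, +0.0045, -0.2054, -0.2446, -0.1495, +0.0489]
  T[2,:] = [+0.0000, -0.0180, +0.0336, +0.1386, -0.0843, -0.2123]
  T[3,:] = [+0.0000, +0.0236, -0.0470, +0.0179, +0.0151, +0.0535]
  T[4,:] = [+0.0000, -0.0015, -0.0006, -0.0404, +0.0406, -0.1407]
  T[5,:] = [+0.0000, +0.0390, -0.0386, +0.0673, -0.0638, -0.0145]
|eigenvalues of T|: 0.1655, 0.1129, 0.1129, 0.0923, 0.0923, 0.0000.
ρ(T) = max|λ| = 0.1655; 0.1655 < 1: convergent.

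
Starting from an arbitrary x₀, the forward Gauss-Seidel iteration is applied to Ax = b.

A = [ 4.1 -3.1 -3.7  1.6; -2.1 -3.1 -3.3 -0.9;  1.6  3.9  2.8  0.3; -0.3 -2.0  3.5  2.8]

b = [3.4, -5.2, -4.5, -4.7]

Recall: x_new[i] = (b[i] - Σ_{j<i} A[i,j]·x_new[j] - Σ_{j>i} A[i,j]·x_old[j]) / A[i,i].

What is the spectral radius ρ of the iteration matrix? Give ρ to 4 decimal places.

1.2874

Write A = D+L+U with D = diag(4.1, -3.1, 2.8, 2.8).
Gauss-Seidel: T = -(D+L)⁻¹U, row 0 first, T[0,3] = -(1.6)/(4.1) = -0.3902; later rows by forward substitution.
  T[0,:] = [+0.0000, +0.7561, +0.9024, -0.3902]
  T[1,:] = [+0.0000, -0.5122, -1.6758, -0.0260]
  T[2,:] = [+0.0000, +0.2814, +1.8185, +0.1520]
  T[3,:] = [+0.0000, -0.6365, -3.3735, -0.2504]
|eigenvalues of T|: 1.2874, 0.1945, 0.0369, 0.0000.
ρ = 1.2874; 1.2874 > 1, so it fails to converge.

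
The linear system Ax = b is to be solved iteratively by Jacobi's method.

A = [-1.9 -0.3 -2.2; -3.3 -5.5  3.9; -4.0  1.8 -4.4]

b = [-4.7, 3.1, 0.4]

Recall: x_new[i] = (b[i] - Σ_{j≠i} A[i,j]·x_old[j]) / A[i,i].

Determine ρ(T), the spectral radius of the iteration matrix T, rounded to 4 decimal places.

1.3156

Split A = D + L + U, D = diag(-1.9, -5.5, -4.4).
Jacobi T = -D⁻¹(L+U): T[1,2] = -(3.9)/(-5.5) = +0.7091; T[1,1] = 0.
  T[0,:] = [+0.0000, -0.1579, -1.1579]
  T[1,:] = [-0.6000, +0.0000, +0.7091]
  T[2,:] = [-0.9091, +0.4091, +0.0000]
|λ(T)| sorted: 1.3156, 1.0311, 0.2846.
ρ(T) = max|λ| = 1.3156; 1.3156 > 1 ⇒ diverges.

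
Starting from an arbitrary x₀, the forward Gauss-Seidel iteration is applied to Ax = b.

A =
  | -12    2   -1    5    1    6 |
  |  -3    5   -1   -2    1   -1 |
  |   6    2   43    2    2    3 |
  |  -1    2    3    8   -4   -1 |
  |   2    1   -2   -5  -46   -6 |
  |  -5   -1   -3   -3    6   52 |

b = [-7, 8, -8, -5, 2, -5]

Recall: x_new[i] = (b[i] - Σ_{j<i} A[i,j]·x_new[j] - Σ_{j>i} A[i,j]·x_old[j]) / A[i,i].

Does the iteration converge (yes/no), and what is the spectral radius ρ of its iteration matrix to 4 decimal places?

A = D + L + U where D = diag(-12, 5, 43, 8, -46, 52).
GS T = -(D+L)⁻¹U: row 0 first, T[0,4] = -(1)/(-12) = +0.0833; later rows by forward substitution.
  T[0,:] = [+0.0000, +0.1667, -0.0833, +0.4167, +0.0833, +0.5000]
  T[1,:] = [+0.0000, +0.1000, +0.1500, +0.6500, -0.1500, +0.5000]
  T[2,:] = [+0.0000, -0.0279, +0.0047, -0.1349, -0.0512, -0.1628]
  T[3,:] = [+0.0000, +0.0063, -0.0497, -0.0598, +0.5671, +0.1235]
  T[4,:] = [+0.0000, +0.0099, +0.0048, +0.0446, -0.0591, -0.1042]
  T[5,:] = [+0.0000, +0.0156, -0.0083, +0.0362, +0.0417, +0.0674]
moduli |λ_i(T)| = 0.2184, 0.1487, 0.1487, 0.1077, 0.0187, 0.0000.
spectral radius ρ = 0.2184; 0.2184 < 1, so it converges for any x₀.

yes, ρ = 0.2184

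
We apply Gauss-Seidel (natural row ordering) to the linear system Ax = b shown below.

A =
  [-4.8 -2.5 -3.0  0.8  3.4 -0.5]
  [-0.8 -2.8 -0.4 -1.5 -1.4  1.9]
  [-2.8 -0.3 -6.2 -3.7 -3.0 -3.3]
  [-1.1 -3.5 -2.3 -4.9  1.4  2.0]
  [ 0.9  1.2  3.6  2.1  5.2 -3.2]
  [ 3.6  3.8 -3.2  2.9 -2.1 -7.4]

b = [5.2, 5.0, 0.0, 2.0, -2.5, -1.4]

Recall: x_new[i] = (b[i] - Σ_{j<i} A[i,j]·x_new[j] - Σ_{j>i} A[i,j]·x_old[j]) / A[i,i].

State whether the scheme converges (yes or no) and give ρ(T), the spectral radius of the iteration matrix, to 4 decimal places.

no, ρ = 1.6939

Split A = D + L + U, D = diag(-4.8, -2.8, -6.2, -4.9, 5.2, -7.4).
T_GS = -(D+L)⁻¹U: row 0 first, T[0,5] = -(-0.5)/(-4.8) = -0.1042; later rows by forward substitution.
  T[0,:] = [+0.0000  -0.5208  -0.6250  +0.1667  +0.7083  -0.1042]
  T[1,:] = [+0.0000  +0.1488  +0.0357  -0.5833  -0.7024  +0.7083]
  T[2,:] = [+0.0000  +0.2280  +0.2805  -0.6438  -0.7698  -0.5195]
  T[3,:] = [+0.0000  -0.0964  -0.0169  +0.6815  +0.9897  +0.1694]
  T[4,:] = [+0.0000  -0.0631  -0.0875  +0.2763  +0.1727  +0.7612]
  T[5,:] = [+0.0000  -0.2954  -0.3888  +0.2486  +0.6556  +0.3881]
|λ(T)| sorted: 1.6939, 0.4219, 0.4219, 0.3589, 0.0351, 0.0000.
ρ = 1.6939; 1.6939 > 1 ⇒ diverges.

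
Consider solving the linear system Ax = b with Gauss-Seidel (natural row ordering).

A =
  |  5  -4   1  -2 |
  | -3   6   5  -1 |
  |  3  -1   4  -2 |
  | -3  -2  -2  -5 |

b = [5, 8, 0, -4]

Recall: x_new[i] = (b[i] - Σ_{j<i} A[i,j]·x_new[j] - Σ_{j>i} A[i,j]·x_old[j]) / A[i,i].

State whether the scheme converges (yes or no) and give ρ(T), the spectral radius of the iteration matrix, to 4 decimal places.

yes, ρ = 0.8527

Split A = D + L + U, D = diag(5, 6, 4, -5).
T_GS = -(D+L)⁻¹U: row 0 first, T[0,2] = -(1)/(5) = -0.2000; later rows by forward substitution.
  T[0,:] = [+0.0000, +0.8000, -0.2000, +0.4000]
  T[1,:] = [+0.0000, +0.4000, -0.9333, +0.3667]
  T[2,:] = [+0.0000, -0.5000, -0.0833, +0.2917]
  T[3,:] = [+0.0000, -0.4400, +0.5267, -0.5033]
|eigenvalues of T|: 0.8527, 0.7081, 0.3313, 0.0000.
ρ = 0.8527; 0.8527 < 1: convergent.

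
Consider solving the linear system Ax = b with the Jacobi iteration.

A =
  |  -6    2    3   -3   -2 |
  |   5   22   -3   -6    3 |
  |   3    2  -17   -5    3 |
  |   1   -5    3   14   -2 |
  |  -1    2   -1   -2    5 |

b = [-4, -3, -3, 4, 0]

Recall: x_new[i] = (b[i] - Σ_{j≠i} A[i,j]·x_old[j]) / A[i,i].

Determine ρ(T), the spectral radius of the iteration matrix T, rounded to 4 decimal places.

Write A = D+L+U with D = diag(-6, 22, -17, 14, 5).
Jacobi T = -D⁻¹(L+U): T[2,0] = -(3)/(-17) = +0.1765; T[2,2] = 0.
  T[0,:] = [+0.0000 +0.3333 +0.5000 -0.5000 -0.3333]
  T[1,:] = [-0.2273 +0.0000 +0.1364 +0.2727 -0.1364]
  T[2,:] = [+0.1765 +0.1176 +0.0000 -0.2941 +0.1765]
  T[3,:] = [-0.0714 +0.3571 -0.2143 +0.0000 +0.1429]
  T[4,:] = [+0.2000 -0.4000 +0.2000 +0.4000 +0.0000]
moduli |λ_i(T)| = 0.6957, 0.4934, 0.2720, 0.2720, 0.1720.
ρ = 0.6957; 0.6957 < 1 ⇒ converges.

0.6957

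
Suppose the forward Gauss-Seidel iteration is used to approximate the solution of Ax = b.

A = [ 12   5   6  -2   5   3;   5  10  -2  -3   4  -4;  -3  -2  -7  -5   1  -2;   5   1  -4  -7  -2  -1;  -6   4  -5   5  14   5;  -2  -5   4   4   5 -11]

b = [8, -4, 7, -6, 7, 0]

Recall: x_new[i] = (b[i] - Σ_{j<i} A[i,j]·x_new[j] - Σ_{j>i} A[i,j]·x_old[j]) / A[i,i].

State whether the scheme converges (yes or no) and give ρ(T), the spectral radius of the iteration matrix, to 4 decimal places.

no, ρ = 1.2192

Write A = D+L+U with D = diag(12, 10, -7, -7, 14, -11).
T_GS = -(D+L)⁻¹U: row 0 first, T[0,5] = -(3)/(12) = -0.2500; later rows by forward substitution.
  T[0,:] = [+0.0000  -0.4167  -0.5000  +0.1667  -0.4167  -0.2500]
  T[1,:] = [+0.0000  +0.2083  +0.4500  +0.2167  -0.1917  +0.5250]
  T[2,:] = [+0.0000  +0.1190  +0.0857  -0.8476  +0.3762  -0.3286]
  T[3,:] = [+0.0000  -0.3359  -0.3418  +0.6344  -0.8257  -0.0587]
  T[4,:] = [+0.0000  -0.0756  -0.1902  -0.5198  +0.3054  -0.7107]
  T[5,:] = [+0.0000  -0.1322  -0.2932  -0.4426  +0.1383  -0.6570]
eigenvalue magnitudes: 1.2192, 0.8354, 0.1260, 0.1260, 0.0683, 0.0000.
spectral radius ρ = 1.2192; 1.2192 > 1 ⇒ diverges.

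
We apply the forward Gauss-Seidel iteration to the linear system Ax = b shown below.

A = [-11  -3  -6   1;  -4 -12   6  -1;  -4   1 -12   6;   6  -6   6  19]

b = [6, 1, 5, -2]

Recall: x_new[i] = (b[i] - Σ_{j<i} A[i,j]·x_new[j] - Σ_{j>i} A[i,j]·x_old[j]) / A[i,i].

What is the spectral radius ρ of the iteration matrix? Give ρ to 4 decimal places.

Write A = D+L+U with D = diag(-11, -12, -12, 19).
T_GS = -(D+L)⁻¹U: row 0 first, T[0,1] = -(-3)/(-11) = -0.2727; later rows by forward substitution.
  T[0,:] = [+0.0000 -0.2727 -0.5455 +0.0909]
  T[1,:] = [+0.0000 +0.0909 +0.6818 -0.1136]
  T[2,:] = [+0.0000 +0.0985 +0.2386 +0.4602]
  T[3,:] = [+0.0000 +0.0837 +0.3122 -0.2099]
|eigenvalues of T|: 0.5969, 0.3831, 0.0942, 0.0000.
ρ = 0.5969; 0.5969 < 1 ⇒ converges.

0.5969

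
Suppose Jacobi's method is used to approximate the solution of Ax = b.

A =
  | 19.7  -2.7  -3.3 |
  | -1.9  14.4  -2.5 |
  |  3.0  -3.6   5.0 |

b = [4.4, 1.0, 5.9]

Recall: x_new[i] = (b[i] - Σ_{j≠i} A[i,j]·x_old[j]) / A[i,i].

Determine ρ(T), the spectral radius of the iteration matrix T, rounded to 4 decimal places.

Write A = D+L+U with D = diag(19.7, 14.4, 5).
Jacobi T = -D⁻¹(L+U): T[2,0] = -(3)/(5) = -0.6000; T[2,2] = 0.
  T[0,:] = [+0.0000  +0.1371  +0.1675]
  T[1,:] = [+0.1319  +0.0000  +0.1736]
  T[2,:] = [-0.6000  +0.7200  +0.0000]
|roots of det(T-λI)|: 0.2234, 0.1834, 0.0399.
spectral radius ρ = 0.2234; 0.2234 < 1 ⇒ converges.

0.2234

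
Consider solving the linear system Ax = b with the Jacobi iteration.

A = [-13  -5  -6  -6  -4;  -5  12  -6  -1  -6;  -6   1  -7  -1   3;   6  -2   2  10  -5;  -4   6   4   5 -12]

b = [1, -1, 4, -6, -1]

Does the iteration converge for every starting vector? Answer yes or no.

no

Split A = D + L + U, D = diag(-13, 12, -7, 10, -12).
Jacobi T = -D⁻¹(L+U): T[0,4] = -(-4)/(-13) = -0.3077; T[0,0] = 0.
  T[0,:] = [+0.0000  -0.3846  -0.4615  -0.4615  -0.3077]
  T[1,:] = [+0.4167  +0.0000  +0.5000  +0.0833  +0.5000]
  T[2,:] = [-0.8571  +0.1429  +0.0000  -0.1429  +0.4286]
  T[3,:] = [-0.6000  +0.2000  -0.2000  +0.0000  +0.5000]
  T[4,:] = [-0.3333  +0.5000  +0.3333  +0.4167  +0.0000]
|roots of det(T-λI)|: 1.2729, 0.8231, 0.6111, 0.1260, 0.1260.
ρ = 1.2729; 1.2729 > 1, so it fails to converge.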